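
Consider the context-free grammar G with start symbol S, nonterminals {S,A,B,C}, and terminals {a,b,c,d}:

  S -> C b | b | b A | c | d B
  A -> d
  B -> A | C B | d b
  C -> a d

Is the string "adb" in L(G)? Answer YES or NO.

CNF form of G:
  S -> C T1 | T0 B | T1 A | b | c
  A -> d
  B -> C B | T0 T1 | d
  C -> T2 T0
  T0 -> d
  T1 -> b
  T2 -> a

CYK fill:
  T[0,0] 'a' = {T2}  orig:{}
  T[1,1] 'd' = {A,B,T0}  orig:{A,B}
  T[2,2] 'b' = {S,T1}  orig:{S}
  T[0,1] 'ad' = {C}
  T[1,2] 'db' = {B}
  T[0,2] 'adb' = {S}

S ∈ T[0,2] ⇒ YES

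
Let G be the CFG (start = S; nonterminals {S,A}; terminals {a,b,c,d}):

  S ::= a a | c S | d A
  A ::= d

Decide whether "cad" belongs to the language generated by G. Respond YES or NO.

Convert to CNF:
  S -> T0 T0 | T1 S | T2 A
  A -> d
  T0 -> a
  T1 -> c
  T2 -> d

Fill CYK table bottom-up:
  T[0,0] 'c' = {T1}  orig:{}
  T[1,1] 'a' = {T0}  orig:{}
  T[2,2] 'd' = {A,T2}  orig:{A}
  T[0,1] 'ca' = ∅
  T[1,2] 'ad' = ∅
  T[0,2] 'cad' = ∅

S ∉ T[0,2] ⇒ NO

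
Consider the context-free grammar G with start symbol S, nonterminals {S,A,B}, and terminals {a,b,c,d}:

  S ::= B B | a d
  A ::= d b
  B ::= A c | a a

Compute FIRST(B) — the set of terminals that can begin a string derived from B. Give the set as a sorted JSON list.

FIRST iteration:
iter 1:
  A via A→d b: +{d}
  B via B→A c: +{d}
  B via B→a a: +{a}
  S via S→B B: +{a,d}
  FIRST[S]={a,d}  FIRST[A]={d}  FIRST[B]={a,d}
iter 2: (stable)
  FIRST[S]={a,d}  FIRST[A]={d}  FIRST[B]={a,d}

FIRST(B) = ["a", "d"]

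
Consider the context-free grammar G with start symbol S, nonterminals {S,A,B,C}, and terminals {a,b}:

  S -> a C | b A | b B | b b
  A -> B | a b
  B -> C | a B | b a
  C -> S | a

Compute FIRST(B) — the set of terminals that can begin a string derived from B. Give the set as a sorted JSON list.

Compute FIRST by fixpoint:
round 1:
  A via A→a b: +{a}
  B via B→a B: +{a}
  B via B→b a: +{b}
  C via C→a: +{a}
  S via S→a C: +{a}
  S via S→b A: +{b}
  FIRST(S)={a,b}  FIRST(A)={a}  FIRST(B)={a,b}  FIRST(C)={a}
round 2:
  A via A→B: +{b}
  C via C→S: +{b}
  FIRST(S)={a,b}  FIRST(A)={a,b}  FIRST(B)={a,b}  FIRST(C)={a,b}
round 3: (stable)
  FIRST(S)={a,b}  FIRST(A)={a,b}  FIRST(B)={a,b}  FIRST(C)={a,b}

FIRST(B) = ["a", "b"]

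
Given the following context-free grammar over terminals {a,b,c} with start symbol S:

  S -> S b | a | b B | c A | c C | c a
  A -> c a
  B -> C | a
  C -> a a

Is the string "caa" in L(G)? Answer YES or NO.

CNF form of G:
  S -> S T2 | T0 A | T0 C | T0 T1 | T2 B | a
  A -> T0 T1
  B -> T1 T1 | a
  C -> T1 T1
  T0 -> c
  T1 -> a
  T2 -> b

CYK table (by increasing span):
  [0..0]={T0}  "c"  orig:{}
  [1..1]={B,S,T1}  "a"  orig:{B,S}
  [2..2]={B,S,T1}  "a"  orig:{B,S}
  [0..1]={A,S}  "ca"
  [1..2]={B,C}  "aa"
  [0..2]={S}  "caa"

S ∈ T[0,2] ⇒ YES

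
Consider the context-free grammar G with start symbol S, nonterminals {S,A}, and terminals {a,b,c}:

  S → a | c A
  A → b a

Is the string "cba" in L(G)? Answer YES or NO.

Convert to CNF:
  S -> T2 A | a
  A -> T0 T1
  T0 -> b
  T1 -> a
  T2 -> c

CYK table (by increasing span):
  T[0,0] 'c' = {T2}  orig:{}
  T[1,1] 'b' = {T0}  orig:{}
  T[2,2] 'a' = {S,T1}  orig:{S}
  T[0,1] 'cb' = ∅
  T[1,2] 'ba' = {A}
  T[0,2] 'cba' = {S}

S ∈ T[0,2] ⇒ YES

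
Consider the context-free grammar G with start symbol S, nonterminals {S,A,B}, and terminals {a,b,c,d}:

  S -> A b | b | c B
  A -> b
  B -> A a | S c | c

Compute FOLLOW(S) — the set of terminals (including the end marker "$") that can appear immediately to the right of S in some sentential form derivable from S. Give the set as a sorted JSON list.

FIRST iteration:
[1]
  A via A→b: +{b}
  B via B→A a: +{b}
  B via B→c: +{c}
  S via S→A b: +{b}
  S via S→c B: +{c}
  FIRST(S)={b,c}  FIRST(A)={b}  FIRST(B)={b,c}
[2] — fixpoint
  FIRST(S)={b,c}  FIRST(A)={b}  FIRST(B)={b,c}

FOLLOW sets:
initialize: $ ∈ FOLLOW(S)
[1]
  B→A a: FOLLOW(A) ⊇ FIRST(a) = {a}; new: +{a}
  B→S c: FOLLOW(S) ⊇ FIRST(c) = {c}; new: +{c}
  S→A b: FOLLOW(A) ⊇ FIRST(b) = {b}; new: +{b}
  S→c B: FOLLOW(B) ⊇ FOLLOW(S) ⊇ {$,c}; new: +{$,c}
  FOLLOW(S)={$,c}  FOLLOW(A)={a,b}  FOLLOW(B)={$,c}
[2] (no change)
  FOLLOW(S)={$,c}  FOLLOW(A)={a,b}  FOLLOW(B)={$,c}

FOLLOW(S) = ["$", "c"]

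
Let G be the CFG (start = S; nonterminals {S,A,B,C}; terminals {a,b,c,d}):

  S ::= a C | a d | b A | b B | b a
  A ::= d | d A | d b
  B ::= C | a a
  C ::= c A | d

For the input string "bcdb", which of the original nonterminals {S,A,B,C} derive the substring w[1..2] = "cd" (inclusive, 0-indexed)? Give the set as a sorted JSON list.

CNF form of G:
  S -> T1 A | T1 B | T1 T2 | T2 C | T2 T0
  A -> T0 A | T0 T1 | d
  B -> T2 T2 | T3 A | d
  C -> T3 A | d
  T0 -> d
  T1 -> b
  T2 -> a
  T3 -> c

CYK fill, restricted to cells inside w[1..2]:
  [1..1]={T3}  "c"  orig:{}
  [2..2]={A,B,C,T0}  "d"  orig:{A,B,C}
  [1..2]={B,C}  "cd"

Original NTs in T[1,2] deriving "cd": ["B", "C"]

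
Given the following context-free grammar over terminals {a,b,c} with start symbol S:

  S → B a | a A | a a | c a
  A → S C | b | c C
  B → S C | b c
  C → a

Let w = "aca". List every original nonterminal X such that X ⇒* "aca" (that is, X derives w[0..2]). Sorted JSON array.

CNF form of G:
  S -> B T2 | T0 T2 | T2 A | T2 T2
  A -> S C | T0 C | b
  B -> S C | T1 T0
  C -> a
  T0 -> c
  T1 -> b
  T2 -> a

CYK fill, restricted to cells inside w[0..2]:
  [0..0]={C,T2}  "a"  orig:{C}
  [1..1]={T0}  "c"  orig:{}
  [2..2]={C,T2}  "a"  orig:{C}
  [0..1]=∅  "ac"
  [1..2]={A,S}  "ca"
  [0..2]={S}  "aca"

Original NTs in T[0,2] deriving "aca": ["S"]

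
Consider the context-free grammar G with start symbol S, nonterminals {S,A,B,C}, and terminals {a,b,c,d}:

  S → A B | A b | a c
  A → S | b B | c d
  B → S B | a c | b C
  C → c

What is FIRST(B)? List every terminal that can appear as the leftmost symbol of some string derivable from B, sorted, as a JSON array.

FIRST iteration:
pass 1:
  A via A→b B: +{b}
  A via A→c d: +{c}
  B via B→a c: +{a}
  B via B→b C: +{b}
  C via C→c: +{c}
  S via S→A B: +{b,c}
  S via S→a c: +{a}
  FIRST[S]={a,b,c}  FIRST[A]={b,c}  FIRST[B]={a,b}  FIRST[C]={c}
pass 2:
  A via A→S: +{a}
  B via B→S B: +{c}
  FIRST[S]={a,b,c}  FIRST[A]={a,b,c}  FIRST[B]={a,b,c}  FIRST[C]={c}
pass 3: done
  FIRST[S]={a,b,c}  FIRST[A]={a,b,c}  FIRST[B]={a,b,c}  FIRST[C]={c}

FIRST(B) = ["a", "b", "c"]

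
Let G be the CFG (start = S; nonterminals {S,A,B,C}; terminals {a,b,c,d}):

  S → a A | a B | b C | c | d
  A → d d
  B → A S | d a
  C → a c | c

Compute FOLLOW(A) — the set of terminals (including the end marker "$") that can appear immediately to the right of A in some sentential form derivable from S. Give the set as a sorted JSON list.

FIRST sets, iterate to fixpoint:
pass 1:
  A via A→d d: +{d}
  B via B→A S: +{d}
  C via C→a c: +{a}
  C via C→c: +{c}
  S via S→a A: +{a}
  S via S→b C: +{b}
  S via S→c: +{c}
  S via S→d: +{d}
  FIRST(S)={a,b,c,d}  FIRST(A)={d}  FIRST(B)={d}  FIRST(C)={a,c}
pass 2: done
  FIRST(S)={a,b,c,d}  FIRST(A)={d}  FIRST(B)={d}  FIRST(C)={a,c}

FOLLOW sets:
seed FOLLOW(S) with $
round 1:
  B→A S: FOLLOW(A) ⊇ FIRST(S) = {a,b,c,d}; new: +{a,b,c,d}
  S→a A: FOLLOW(A) ⊇ FOLLOW(S) ⊇ {$}; new: +{$}
  S→a B: FOLLOW(B) ⊇ FOLLOW(S) ⊇ {$}; new: +{$}
  S→b C: FOLLOW(C) ⊇ FOLLOW(S) ⊇ {$}; new: +{$}
  FOLLOW[S]={$}  FOLLOW[A]={$,a,b,c,d}  FOLLOW[B]={$}  FOLLOW[C]={$}
round 2: (stable)
  FOLLOW[S]={$}  FOLLOW[A]={$,a,b,c,d}  FOLLOW[B]={$}  FOLLOW[C]={$}

FOLLOW(A) = ["$", "a", "b", "c", "d"]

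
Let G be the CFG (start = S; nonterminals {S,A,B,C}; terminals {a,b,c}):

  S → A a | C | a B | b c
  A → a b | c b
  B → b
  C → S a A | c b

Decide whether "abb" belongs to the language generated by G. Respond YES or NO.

CNF form of G:
  S -> A T0 | S X4 | T0 B | T1 T2 | T2 T1
  A -> T0 T1 | T2 T1
  B -> b
  C -> S X3 | T2 T1
  T0 -> a
  T1 -> b
  T2 -> c
  X3 -> T0 A
  X4 -> T0 A

CYK table (by increasing span):
  [0..0]={T0}  "a"  orig:{}
  [1..1]={B,T1}  "b"  orig:{B}
  [2..2]={B,T1}  "b"  orig:{B}
  [0..1]={A,S}  "ab"
  [1..2]=∅  "bb"
  [0..2]=∅  "abb"

S ∉ T[0,2] ⇒ NO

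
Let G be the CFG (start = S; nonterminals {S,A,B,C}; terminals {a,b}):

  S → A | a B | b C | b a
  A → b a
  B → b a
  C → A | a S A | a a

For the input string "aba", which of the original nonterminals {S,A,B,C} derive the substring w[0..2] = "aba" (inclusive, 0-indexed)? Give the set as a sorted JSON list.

Convert to CNF:
  S -> T0 C | T0 T1 | T1 B
  A -> T0 T1
  B -> T0 T1
  C -> T0 T1 | T1 T1 | T1 X2
  T0 -> b
  T1 -> a
  X2 -> S A

CYK table (by increasing span), restricted to cells inside w[0..2]:
  T[0,0] 'a' = {T1}  orig:{}
  T[1,1] 'b' = {T0}  orig:{}
  T[2,2] 'a' = {T1}  orig:{}
  T[0,1] 'ab' = ∅
  T[1,2] 'ba' = {A,B,C,S}
  T[0,2] 'aba' = {S}

Original NTs in T[0,2] deriving "aba": ["S"]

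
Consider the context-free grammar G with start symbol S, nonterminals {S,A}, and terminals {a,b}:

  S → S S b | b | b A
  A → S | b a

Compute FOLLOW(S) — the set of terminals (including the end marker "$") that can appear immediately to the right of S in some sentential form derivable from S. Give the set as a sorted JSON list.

Compute FIRST by fixpoint:
pass 1:
  A via A→b a: +{b}
  S via S→b: +{b}
  FIRST(S)={b}  FIRST(A)={b}
pass 2: (no change)
  FIRST(S)={b}  FIRST(A)={b}

Compute FOLLOW by fixpoint:
initialize: $ ∈ FOLLOW(S)
[1]
  S→S S b: FOLLOW(S) ⊇ FIRST(S) = {b}; new: +{b}
  S→b A: FOLLOW(A) ⊇ FOLLOW(S) ⊇ {$,b}; new: +{$,b}
  FOLLOW(S)={$,b}  FOLLOW(A)={$,b}
[2] done
  FOLLOW(S)={$,b}  FOLLOW(A)={$,b}

FOLLOW(S) = ["$", "b"]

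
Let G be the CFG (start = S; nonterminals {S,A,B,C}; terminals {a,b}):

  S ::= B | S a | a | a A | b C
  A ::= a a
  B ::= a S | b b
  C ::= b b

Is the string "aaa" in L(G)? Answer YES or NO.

Convert to CNF:
  S -> S T0 | T0 A | T0 S | T1 C | T1 T1 | a
  A -> T0 T0
  B -> T0 S | T1 T1
  C -> T1 T1
  T0 -> a
  T1 -> b

Fill CYK table bottom-up:
  T[0,0] 'a' = {S,T0}  orig:{S}
  T[1,1] 'a' = {S,T0}  orig:{S}
  T[2,2] 'a' = {S,T0}  orig:{S}
  T[0,1] 'aa' = {A,B,S}
  T[1,2] 'aa' = {A,B,S}
  T[0,2] 'aaa' = {B,S}

S ∈ T[0,2] ⇒ YES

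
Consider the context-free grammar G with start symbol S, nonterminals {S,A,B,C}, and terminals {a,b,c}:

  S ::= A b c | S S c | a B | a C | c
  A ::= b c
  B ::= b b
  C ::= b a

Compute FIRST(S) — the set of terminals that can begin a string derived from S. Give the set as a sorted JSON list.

FIRST sets, iterate to fixpoint:
iter 1:
  A via A→b c: +{b}
  B via B→b b: +{b}
  C via C→b a: +{b}
  S via S→A b c: +{b}
  S via S→a B: +{a}
  S via S→c: +{c}
  S: {a,b,c}  A: {b}  B: {b}  C: {b}
iter 2: — fixpoint
  S: {a,b,c}  A: {b}  B: {b}  C: {b}

FIRST(S) = ["a", "b", "c"]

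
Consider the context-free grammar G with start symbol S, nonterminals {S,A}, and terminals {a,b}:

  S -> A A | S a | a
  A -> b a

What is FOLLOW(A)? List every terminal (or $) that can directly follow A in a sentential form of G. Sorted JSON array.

Compute FIRST by fixpoint:
[1]
  A via A→b a: +{b}
  S via S→A A: +{b}
  S via S→a: +{a}
  FIRST(S)={a,b}  FIRST(A)={b}
[2] (no change)
  FIRST(S)={a,b}  FIRST(A)={b}

Compute FOLLOW by fixpoint:
seed FOLLOW(S) with $
iter 1:
  S→A A: FOLLOW(A) ⊇ FIRST(A) = {b}; new: +{b}
  S→A A: FOLLOW(A) ⊇ FOLLOW(S) ⊇ {$}; new: +{$}
  S→S a: FOLLOW(S) ⊇ FIRST(a) = {a}; new: +{a}
  FOLLOW(S)={$,a}  FOLLOW(A)={$,b}
iter 2:
  S→A A: FOLLOW(A) ⊇ FOLLOW(S) ⊇ {$,a}; new: +{a}
  FOLLOW(S)={$,a}  FOLLOW(A)={$,a,b}
iter 3: (stable)
  FOLLOW(S)={$,a}  FOLLOW(A)={$,a,b}

FOLLOW(A) = ["$", "a", "b"]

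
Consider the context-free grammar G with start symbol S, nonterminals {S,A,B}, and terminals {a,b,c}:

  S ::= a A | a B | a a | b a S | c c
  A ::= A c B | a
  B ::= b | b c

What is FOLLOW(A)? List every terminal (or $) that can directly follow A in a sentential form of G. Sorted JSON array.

Compute FIRST by fixpoint:
[1]
  A via A→a: +{a}
  B via B→b: +{b}
  S via S→a A: +{a}
  S via S→b a S: +{b}
  S via S→c c: +{c}
  FIRST[S]={a,b,c}  FIRST[A]={a}  FIRST[B]={b}
[2] (stable)
  FIRST[S]={a,b,c}  FIRST[A]={a}  FIRST[B]={b}

FOLLOW sets:
initialize: $ ∈ FOLLOW(S)
round 1:
  A→A c B: FOLLOW(A) ⊇ FIRST(c) = {c}; new: +{c}
  A→A c B: FOLLOW(B) ⊇ FOLLOW(A) ⊇ {c}; new: +{c}
  S→a A: FOLLOW(A) ⊇ FOLLOW(S) ⊇ {$}; new: +{$}
  S→a B: FOLLOW(B) ⊇ FOLLOW(S) ⊇ {$}; new: +{$}
  FOLLOW[S]={$}  FOLLOW[A]={$,c}  FOLLOW[B]={$,c}
round 2: (no change)
  FOLLOW[S]={$}  FOLLOW[A]={$,c}  FOLLOW[B]={$,c}

FOLLOW(A) = ["$", "c"]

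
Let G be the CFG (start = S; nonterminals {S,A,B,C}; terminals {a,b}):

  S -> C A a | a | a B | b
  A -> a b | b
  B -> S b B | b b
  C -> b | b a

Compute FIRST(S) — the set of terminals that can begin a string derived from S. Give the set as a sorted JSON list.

FIRST sets, iterate to fixpoint:
[1]
  A via A→a b: +{a}
  A via A→b: +{b}
  B via B→b b: +{b}
  C via C→b: +{b}
  S via S→C A a: +{b}
  S via S→a: +{a}
  FIRST(S)={a,b}  FIRST(A)={a,b}  FIRST(B)={b}  FIRST(C)={b}
[2]
  B via B→S b B: +{a}
  FIRST(S)={a,b}  FIRST(A)={a,b}  FIRST(B)={a,b}  FIRST(C)={b}
[3] (no change)
  FIRST(S)={a,b}  FIRST(A)={a,b}  FIRST(B)={a,b}  FIRST(C)={b}

FIRST(S) = ["a", "b"]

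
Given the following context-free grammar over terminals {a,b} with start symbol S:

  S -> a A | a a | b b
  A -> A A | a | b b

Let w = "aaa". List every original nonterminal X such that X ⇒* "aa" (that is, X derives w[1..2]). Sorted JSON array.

CNF form of G:
  S -> T0 T0 | T1 A | T1 T1
  A -> A A | T0 T0 | a
  T0 -> b
  T1 -> a

CYK table (by increasing span), restricted to cells inside w[1..2]:
  cell(1,1) a: {A,T1}  orig:{A}
  cell(2,2) a: {A,T1}  orig:{A}
  cell(1,2) aa: {A,S}

Original NTs in T[1,2] deriving "aa": ["A", "S"]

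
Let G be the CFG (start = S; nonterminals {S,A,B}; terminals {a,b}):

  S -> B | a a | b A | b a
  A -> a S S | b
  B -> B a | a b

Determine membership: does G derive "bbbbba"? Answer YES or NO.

Convert to CNF:
  S -> B T0 | T0 T0 | T0 T1 | T1 A | T1 T0
  A -> T0 X2 | b
  B -> B T0 | T0 T1
  T0 -> a
  T1 -> b
  X2 -> S S

Fill CYK table bottom-up:
  cell(0,0) b: {A,T1}  orig:{A}
  cell(1,1) b: {A,T1}  orig:{A}
  cell(2,2) b: {A,T1}  orig:{A}
  cell(3,3) b: {A,T1}  orig:{A}
  cell(4,4) b: {A,T1}  orig:{A}
  cell(5,5) a: {T0}  orig:{}
  cell(0,1) bb: {S}
  cell(1,2) bb: {S}
  cell(2,3) bb: {S}
  cell(3,4) bb: {S}
  cell(4,5) ba: {S}
  cell(0,2) bbb: ∅
  cell(1,3) bbb: ∅
  cell(2,4) bbb: ∅
  cell(3,5) bba: ∅
  cell(0,3) bbbb: {X2}  orig:{}
  cell(1,4) bbbb: {X2}  orig:{}
  cell(2,5) bbba: {X2}  orig:{}
  cell(0,4) bbbbb: ∅
  cell(1,5) bbbba: ∅
  cell(0,5) bbbbba: ∅

S ∉ T[0,5] ⇒ NO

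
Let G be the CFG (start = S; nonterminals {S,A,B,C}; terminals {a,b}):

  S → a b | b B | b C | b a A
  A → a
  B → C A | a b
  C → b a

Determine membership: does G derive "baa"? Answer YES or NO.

CNF form of G:
  S -> T0 T1 | T1 B | T1 C | T1 X2
  A -> a
  B -> C A | T0 T1
  C -> T1 T0
  T0 -> a
  T1 -> b
  X2 -> T0 A

Fill CYK table bottom-up:
  cell(0,0) b: {T1}  orig:{}
  cell(1,1) a: {A,T0}  orig:{A}
  cell(2,2) a: {A,T0}  orig:{A}
  cell(0,1) ba: {C}
  cell(1,2) aa: {X2}  orig:{}
  cell(0,2) baa: {B,S}

S ∈ T[0,2] ⇒ YES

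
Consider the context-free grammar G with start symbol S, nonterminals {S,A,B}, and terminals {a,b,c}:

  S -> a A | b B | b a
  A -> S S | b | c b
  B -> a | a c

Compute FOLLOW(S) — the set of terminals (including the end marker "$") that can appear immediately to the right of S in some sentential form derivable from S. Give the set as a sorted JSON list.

FIRST sets, iterate to fixpoint:
iter 1:
  A via A→b: +{b}
  A via A→c b: +{c}
  B via B→a: +{a}
  S via S→a A: +{a}
  S via S→b B: +{b}
  FIRST[S]={a,b}  FIRST[A]={b,c}  FIRST[B]={a}
iter 2:
  A via A→S S: +{a}
  FIRST[S]={a,b}  FIRST[A]={a,b,c}  FIRST[B]={a}
iter 3: (no change)
  FIRST[S]={a,b}  FIRST[A]={a,b,c}  FIRST[B]={a}

FOLLOW iteration:
seed FOLLOW(S) with $
pass 1:
  A→S S: FOLLOW(S) ⊇ FIRST(S) = {a,b}; new: +{a,b}
  S→a A: FOLLOW(A) ⊇ FOLLOW(S) ⊇ {$,a,b}; new: +{$,a,b}
  S→b B: FOLLOW(B) ⊇ FOLLOW(S) ⊇ {$,a,b}; new: +{$,a,b}
  FOLLOW(S)={$,a,b}  FOLLOW(A)={$,a,b}  FOLLOW(B)={$,a,b}
pass 2: (stable)
  FOLLOW(S)={$,a,b}  FOLLOW(A)={$,a,b}  FOLLOW(B)={$,a,b}

FOLLOW(S) = ["$", "a", "b"]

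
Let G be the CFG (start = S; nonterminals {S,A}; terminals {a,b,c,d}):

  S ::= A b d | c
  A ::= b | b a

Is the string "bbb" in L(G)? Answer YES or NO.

CNF form of G:
  S -> A X3 | c
  A -> T0 T1 | b
  T0 -> b
  T1 -> a
  T2 -> d
  X3 -> T0 T2

Fill CYK table bottom-up:
  [0..0]={A,T0}  "b"  orig:{A}
  [1..1]={A,T0}  "b"  orig:{A}
  [2..2]={A,T0}  "b"  orig:{A}
  [0..1]=∅  "bb"
  [1..2]=∅  "bb"
  [0..2]=∅  "bbb"

S ∉ T[0,2] ⇒ NO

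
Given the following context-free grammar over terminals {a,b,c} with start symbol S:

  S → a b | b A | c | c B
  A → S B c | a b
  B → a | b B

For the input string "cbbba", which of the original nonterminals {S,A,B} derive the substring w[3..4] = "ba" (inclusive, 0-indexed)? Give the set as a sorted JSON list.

CNF form of G:
  S -> T0 B | T1 T2 | T2 A | c
  A -> S X3 | T1 T2
  B -> T2 B | a
  T0 -> c
  T1 -> a
  T2 -> b
  X3 -> B T0

CYK table (by increasing span) (cells [i..j] with 3 ≤ i ≤ j ≤ 4 only):
  [3..3]={T2}  "b"  orig:{}
  [4..4]={B,T1}  "a"  orig:{B}
  [3..4]={B}  "ba"

Original NTs in T[3,4] deriving "ba": ["B"]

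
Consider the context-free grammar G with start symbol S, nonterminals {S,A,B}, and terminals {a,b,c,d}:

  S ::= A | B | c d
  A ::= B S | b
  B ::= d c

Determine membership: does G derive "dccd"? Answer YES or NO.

CNF form of G:
  S -> B S | T0 T1 | T1 T0 | b
  A -> B S | b
  B -> T0 T1
  T0 -> d
  T1 -> c

Fill CYK table bottom-up:
  cell(0,0) d: {T0}  orig:{}
  cell(1,1) c: {T1}  orig:{}
  cell(2,2) c: {T1}  orig:{}
  cell(3,3) d: {T0}  orig:{}
  cell(0,1) dc: {B,S}
  cell(1,2) cc: ∅
  cell(2,3) cd: {S}
  cell(0,2) dcc: ∅
  cell(1,3) ccd: ∅
  cell(0,3) dccd: {A,S}

S ∈ T[0,3] ⇒ YES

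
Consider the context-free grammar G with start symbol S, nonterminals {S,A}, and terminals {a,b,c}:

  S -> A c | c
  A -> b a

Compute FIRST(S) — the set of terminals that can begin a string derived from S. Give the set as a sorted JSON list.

FIRST sets, iterate to fixpoint:
pass 1:
  A via A→b a: +{b}
  S via S→A c: +{b}
  S via S→c: +{c}
  FIRST(S)={b,c}  FIRST(A)={b}
pass 2: — fixpoint
  FIRST(S)={b,c}  FIRST(A)={b}

FIRST(S) = ["b", "c"]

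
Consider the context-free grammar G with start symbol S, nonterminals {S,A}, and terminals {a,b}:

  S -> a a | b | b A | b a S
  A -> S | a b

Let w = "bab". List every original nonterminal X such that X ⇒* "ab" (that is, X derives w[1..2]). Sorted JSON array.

Convert to CNF:
  S -> T0 T0 | T1 A | T1 X3 | b
  A -> T0 T0 | T0 T1 | T1 A | T1 X2 | b
  T0 -> a
  T1 -> b
  X2 -> T0 S
  X3 -> T0 S

Fill CYK table bottom-up (cells [i..j] with 1 ≤ i ≤ j ≤ 2 only):
  [1..1]={T0}  "a"  orig:{}
  [2..2]={A,S,T1}  "b"  orig:{A,S}
  [1..2]={A,X2,X3}  "ab"  orig:{A}

Original NTs in T[1,2] deriving "ab": ["A"]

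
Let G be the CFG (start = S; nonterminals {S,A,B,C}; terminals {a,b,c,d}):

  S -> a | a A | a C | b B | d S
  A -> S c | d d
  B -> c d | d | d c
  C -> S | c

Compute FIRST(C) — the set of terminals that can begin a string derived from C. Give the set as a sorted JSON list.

Compute FIRST by fixpoint:
[1]
  A via A→d d: +{d}
  B via B→c d: +{c}
  B via B→d: +{d}
  C via C→c: +{c}
  S via S→a: +{a}
  S via S→b B: +{b}
  S via S→d S: +{d}
  FIRST[S]={a,b,d}  FIRST[A]={d}  FIRST[B]={c,d}  FIRST[C]={c}
[2]
  A via A→S c: +{a,b}
  C via C→S: +{a,b,d}
  FIRST[S]={a,b,d}  FIRST[A]={a,b,d}  FIRST[B]={c,d}  FIRST[C]={a,b,c,d}
[3] (stable)
  FIRST[S]={a,b,d}  FIRST[A]={a,b,d}  FIRST[B]={c,d}  FIRST[C]={a,b,c,d}

FIRST(C) = ["a", "b", "c", "d"]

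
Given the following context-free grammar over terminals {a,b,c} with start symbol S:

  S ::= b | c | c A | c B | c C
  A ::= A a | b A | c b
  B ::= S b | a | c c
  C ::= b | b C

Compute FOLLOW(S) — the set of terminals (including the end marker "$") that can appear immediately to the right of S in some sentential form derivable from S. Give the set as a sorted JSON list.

Compute FIRST by fixpoint:
[1]
  A via A→b A: +{b}
  A via A→c b: +{c}
  B via B→a: +{a}
  B via B→c c: +{c}
  C via C→b: +{b}
  S via S→b: +{b}
  S via S→c: +{c}
  FIRST[S]={b,c}  FIRST[A]={b,c}  FIRST[B]={a,c}  FIRST[C]={b}
[2]
  B via B→S b: +{b}
  FIRST[S]={b,c}  FIRST[A]={b,c}  FIRST[B]={a,b,c}  FIRST[C]={b}
[3] done
  FIRST[S]={b,c}  FIRST[A]={b,c}  FIRST[B]={a,b,c}  FIRST[C]={b}

FOLLOW iteration:
seed FOLLOW(S) with $
round 1:
  A→A a: FOLLOW(A) ⊇ FIRST(a) = {a}; new: +{a}
  B→S b: FOLLOW(S) ⊇ FIRST(b) = {b}; new: +{b}
  S→c A: FOLLOW(A) ⊇ FOLLOW(S) ⊇ {$,b}; new: +{$,b}
  S→c B: FOLLOW(B) ⊇ FOLLOW(S) ⊇ {$,b}; new: +{$,b}
  S→c C: FOLLOW(C) ⊇ FOLLOW(S) ⊇ {$,b}; new: +{$,b}
  FOLLOW[S]={$,b}  FOLLOW[A]={$,a,b}  FOLLOW[B]={$,b}  FOLLOW[C]={$,b}
round 2: (no change)
  FOLLOW[S]={$,b}  FOLLOW[A]={$,a,b}  FOLLOW[B]={$,b}  FOLLOW[C]={$,b}

FOLLOW(S) = ["$", "b"]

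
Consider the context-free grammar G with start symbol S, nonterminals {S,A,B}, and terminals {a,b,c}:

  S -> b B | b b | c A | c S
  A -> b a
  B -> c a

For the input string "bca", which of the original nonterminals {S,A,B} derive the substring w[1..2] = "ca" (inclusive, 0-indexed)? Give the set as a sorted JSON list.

Convert to CNF:
  S -> T0 B | T0 T0 | T2 A | T2 S
  A -> T0 T1
  B -> T2 T1
  T0 -> b
  T1 -> a
  T2 -> c

CYK table (by increasing span), restricted to cells inside w[1..2]:
  [1..1]={T2}  "c"  orig:{}
  [2..2]={T1}  "a"  orig:{}
  [1..2]={B}  "ca"

Original NTs in T[1,2] deriving "ca": ["B"]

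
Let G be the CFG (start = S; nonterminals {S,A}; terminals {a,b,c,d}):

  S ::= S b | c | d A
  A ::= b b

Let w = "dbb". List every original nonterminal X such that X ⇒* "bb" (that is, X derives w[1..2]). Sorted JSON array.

CNF form of G:
  S -> S T0 | T1 A | c
  A -> T0 T0
  T0 -> b
  T1 -> d

Fill CYK table bottom-up (cells [i..j] with 1 ≤ i ≤ j ≤ 2 only):
  T[1,1] 'b' = {T0}  orig:{}
  T[2,2] 'b' = {T0}  orig:{}
  T[1,2] 'bb' = {A}

Original NTs in T[1,2] deriving "bb": ["A"]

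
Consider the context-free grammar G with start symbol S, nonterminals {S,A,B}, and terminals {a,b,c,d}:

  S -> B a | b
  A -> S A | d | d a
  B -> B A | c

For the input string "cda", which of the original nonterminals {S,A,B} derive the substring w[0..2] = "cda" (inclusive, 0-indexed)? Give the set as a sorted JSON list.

Convert to CNF:
  S -> B T1 | b
  A -> S A | T0 T1 | d
  B -> B A | c
  T0 -> d
  T1 -> a

CYK table (by increasing span) (cells [i..j] with 0 ≤ i ≤ j ≤ 2 only):
  T[0,0] 'c' = {B}
  T[1,1] 'd' = {A,T0}  orig:{A}
  T[2,2] 'a' = {T1}  orig:{}
  T[0,1] 'cd' = {B}
  T[1,2] 'da' = {A}
  T[0,2] 'cda' = {B,S}

Original NTs in T[0,2] deriving "cda": ["B", "S"]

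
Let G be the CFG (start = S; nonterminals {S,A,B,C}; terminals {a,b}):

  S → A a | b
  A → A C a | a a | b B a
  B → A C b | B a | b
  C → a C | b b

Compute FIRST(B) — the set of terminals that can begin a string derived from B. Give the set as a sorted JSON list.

FIRST iteration:
round 1:
  A via A→a a: +{a}
  A via A→b B a: +{b}
  B via B→A C b: +{a,b}
  C via C→a C: +{a}
  C via C→b b: +{b}
  S via S→A a: +{a,b}
  FIRST(S)={a,b}  FIRST(A)={a,b}  FIRST(B)={a,b}  FIRST(C)={a,b}
round 2: (stable)
  FIRST(S)={a,b}  FIRST(A)={a,b}  FIRST(B)={a,b}  FIRST(C)={a,b}

FIRST(B) = ["a", "b"]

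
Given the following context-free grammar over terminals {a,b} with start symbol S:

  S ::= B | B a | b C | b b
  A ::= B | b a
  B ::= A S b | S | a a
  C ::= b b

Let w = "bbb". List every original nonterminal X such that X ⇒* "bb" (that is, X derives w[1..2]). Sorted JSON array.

CNF form of G:
  S -> A X4 | B T1 | T0 C | T0 T0 | T1 T1
  A -> A X2 | B T1 | T0 C | T0 T0 | T0 T1 | T1 T1
  B -> A X3 | B T1 | T0 C | T0 T0 | T1 T1
  C -> T0 T0
  T0 -> b
  T1 -> a
  X2 -> S T0
  X3 -> S T0
  X4 -> S T0

Fill CYK table bottom-up — only the sub-triangle for w[1..2]:
  [1..1]={T0}  "b"  orig:{}
  [2..2]={T0}  "b"  orig:{}
  [1..2]={A,B,C,S}  "bb"

Original NTs in T[1,2] deriving "bb": ["A", "B", "C", "S"]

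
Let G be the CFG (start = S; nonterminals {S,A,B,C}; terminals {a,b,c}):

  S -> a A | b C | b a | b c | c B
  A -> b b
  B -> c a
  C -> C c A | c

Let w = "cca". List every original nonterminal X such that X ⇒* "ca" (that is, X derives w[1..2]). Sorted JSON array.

Convert to CNF:
  S -> T0 C | T0 T1 | T0 T2 | T1 B | T2 A
  A -> T0 T0
  B -> T1 T2
  C -> C X3 | c
  T0 -> b
  T1 -> c
  T2 -> a
  X3 -> T1 A

Fill CYK table bottom-up (cells [i..j] with 1 ≤ i ≤ j ≤ 2 only):
  cell(1,1) c: {C,T1}  orig:{C}
  cell(2,2) a: {T2}  orig:{}
  cell(1,2) ca: {B}

Original NTs in T[1,2] deriving "ca": ["B"]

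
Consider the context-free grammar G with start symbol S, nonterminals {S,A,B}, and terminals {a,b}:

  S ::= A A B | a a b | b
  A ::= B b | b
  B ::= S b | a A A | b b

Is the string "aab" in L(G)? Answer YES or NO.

CNF form of G:
  S -> A X3 | T1 X4 | b
  A -> B T0 | b
  B -> S T0 | T0 T0 | T1 X2
  T0 -> b
  T1 -> a
  X2 -> A A
  X3 -> A B
  X4 -> T1 T0

Fill CYK table bottom-up:
  cell(0,0) a: {T1}  orig:{}
  cell(1,1) a: {T1}  orig:{}
  cell(2,2) b: {A,S,T0}  orig:{A,S}
  cell(0,1) aa: ∅
  cell(1,2) ab: {X4}  orig:{}
  cell(0,2) aab: {S}

S ∈ T[0,2] ⇒ YES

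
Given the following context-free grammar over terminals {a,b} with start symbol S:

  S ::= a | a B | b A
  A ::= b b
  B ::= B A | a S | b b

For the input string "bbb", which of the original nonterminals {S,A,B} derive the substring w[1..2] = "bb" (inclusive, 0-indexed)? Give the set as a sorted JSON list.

Convert to CNF:
  S -> T0 A | T1 B | a
  A -> T0 T0
  B -> B A | T0 T0 | T1 S
  T0 -> b
  T1 -> a

CYK table (by increasing span) — only the sub-triangle for w[1..2]:
  cell(1,1) b: {T0}  orig:{}
  cell(2,2) b: {T0}  orig:{}
  cell(1,2) bb: {A,B}

Original NTs in T[1,2] deriving "bb": ["A", "B"]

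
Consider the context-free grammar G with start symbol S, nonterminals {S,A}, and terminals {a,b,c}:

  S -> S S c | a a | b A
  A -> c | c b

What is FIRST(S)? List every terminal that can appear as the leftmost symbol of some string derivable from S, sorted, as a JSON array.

FIRST iteration:
pass 1:
  A via A→c: +{c}
  S via S→a a: +{a}
  S via S→b A: +{b}
  FIRST[S]={a,b}  FIRST[A]={c}
pass 2: done
  FIRST[S]={a,b}  FIRST[A]={c}

FIRST(S) = ["a", "b"]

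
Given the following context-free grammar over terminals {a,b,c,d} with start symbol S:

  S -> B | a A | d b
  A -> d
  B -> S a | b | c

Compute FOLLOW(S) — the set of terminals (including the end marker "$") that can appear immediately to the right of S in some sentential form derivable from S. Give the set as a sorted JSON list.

Compute FIRST by fixpoint:
[1]
  A via A→d: +{d}
  B via B→b: +{b}
  B via B→c: +{c}
  S via S→B: +{b,c}
  S via S→a A: +{a}
  S via S→d b: +{d}
  FIRST[S]={a,b,c,d}  FIRST[A]={d}  FIRST[B]={b,c}
[2]
  B via B→S a: +{a,d}
  FIRST[S]={a,b,c,d}  FIRST[A]={d}  FIRST[B]={a,b,c,d}
[3] (stable)
  FIRST[S]={a,b,c,d}  FIRST[A]={d}  FIRST[B]={a,b,c,d}

Compute FOLLOW by fixpoint:
initialize: $ ∈ FOLLOW(S)
pass 1:
  B→S a: FOLLOW(S) ⊇ FIRST(a) = {a}; new: +{a}
  S→B: FOLLOW(B) ⊇ FOLLOW(S) ⊇ {$,a}; new: +{$,a}
  S→a A: FOLLOW(A) ⊇ FOLLOW(S) ⊇ {$,a}; new: +{$,a}
  FOLLOW(S)={$,a}  FOLLOW(A)={$,a}  FOLLOW(B)={$,a}
pass 2: (stable)
  FOLLOW(S)={$,a}  FOLLOW(A)={$,a}  FOLLOW(B)={$,a}

FOLLOW(S) = ["$", "a"]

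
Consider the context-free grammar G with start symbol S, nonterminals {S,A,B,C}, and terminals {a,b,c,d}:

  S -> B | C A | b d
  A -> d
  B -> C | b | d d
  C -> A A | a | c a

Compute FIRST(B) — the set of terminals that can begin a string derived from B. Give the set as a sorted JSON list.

FIRST sets, iterate to fixpoint:
[1]
  A via A→d: +{d}
  B via B→b: +{b}
  B via B→d d: +{d}
  C via C→A A: +{d}
  C via C→a: +{a}
  C via C→c a: +{c}
  S via S→B: +{b,d}
  S via S→C A: +{a,c}
  FIRST[S]={a,b,c,d}  FIRST[A]={d}  FIRST[B]={b,d}  FIRST[C]={a,c,d}
[2]
  B via B→C: +{a,c}
  FIRST[S]={a,b,c,d}  FIRST[A]={d}  FIRST[B]={a,b,c,d}  FIRST[C]={a,c,d}
[3] done
  FIRST[S]={a,b,c,d}  FIRST[A]={d}  FIRST[B]={a,b,c,d}  FIRST[C]={a,c,d}

FIRST(B) = ["a", "b", "c", "d"]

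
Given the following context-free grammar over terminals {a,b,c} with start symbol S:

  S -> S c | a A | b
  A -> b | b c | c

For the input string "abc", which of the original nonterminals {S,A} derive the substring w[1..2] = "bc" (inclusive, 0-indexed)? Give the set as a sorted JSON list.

CNF form of G:
  S -> S T1 | T2 A | b
  A -> T0 T1 | b | c
  T0 -> b
  T1 -> c
  T2 -> a

Fill CYK table bottom-up, restricted to cells inside w[1..2]:
  [1..1]={A,S,T0}  "b"  orig:{A,S}
  [2..2]={A,T1}  "c"  orig:{A}
  [1..2]={A,S}  "bc"

Original NTs in T[1,2] deriving "bc": ["A", "S"]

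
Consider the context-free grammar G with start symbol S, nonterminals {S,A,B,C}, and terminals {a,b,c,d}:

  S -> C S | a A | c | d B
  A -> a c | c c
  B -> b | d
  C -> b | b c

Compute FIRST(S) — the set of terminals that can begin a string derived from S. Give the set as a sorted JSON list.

Compute FIRST by fixpoint:
iter 1:
  A via A→a c: +{a}
  A via A→c c: +{c}
  B via B→b: +{b}
  B via B→d: +{d}
  C via C→b: +{b}
  S via S→C S: +{b}
  S via S→a A: +{a}
  S via S→c: +{c}
  S via S→d B: +{d}
  FIRST[S]={a,b,c,d}  FIRST[A]={a,c}  FIRST[B]={b,d}  FIRST[C]={b}
iter 2: (stable)
  FIRST[S]={a,b,c,d}  FIRST[A]={a,c}  FIRST[B]={b,d}  FIRST[C]={b}

FIRST(S) = ["a", "b", "c", "d"]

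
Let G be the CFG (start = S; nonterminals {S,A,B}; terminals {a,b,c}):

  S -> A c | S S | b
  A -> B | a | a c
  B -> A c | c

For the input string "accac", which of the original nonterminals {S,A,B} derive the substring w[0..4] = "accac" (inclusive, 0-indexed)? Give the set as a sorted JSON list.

CNF form of G:
  S -> A T0 | S S | b
  A -> A T0 | T1 T0 | a | c
  B -> A T0 | c
  T0 -> c
  T1 -> a

CYK table (by increasing span), restricted to cells inside w[0..4]:
  T[0,0] 'a' = {A,T1}  orig:{A}
  T[1,1] 'c' = {A,B,T0}  orig:{A,B}
  T[2,2] 'c' = {A,B,T0}  orig:{A,B}
  T[3,3] 'a' = {A,T1}  orig:{A}
  T[4,4] 'c' = {A,B,T0}  orig:{A,B}
  T[0,1] 'ac' = {A,B,S}
  T[1,2] 'cc' = {A,B,S}
  T[2,3] 'ca' = ∅
  T[3,4] 'ac' = {A,B,S}
  T[0,2] 'acc' = {A,B,S}
  T[1,3] 'cca' = ∅
  T[2,4] 'cac' = ∅
  T[0,3] 'acca' = ∅
  T[1,4] 'ccac' = {S}
  T[0,4] 'accac' = {S}

Original NTs in T[0,4] deriving "accac": ["S"]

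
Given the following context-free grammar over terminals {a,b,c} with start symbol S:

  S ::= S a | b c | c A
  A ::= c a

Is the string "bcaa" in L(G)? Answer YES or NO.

CNF form of G:
  S -> S T1 | T0 A | T2 T0
  A -> T0 T1
  T0 -> c
  T1 -> a
  T2 -> b

Fill CYK table bottom-up:
  T[0,0] 'b' = {T2}  orig:{}
  T[1,1] 'c' = {T0}  orig:{}
  T[2,2] 'a' = {T1}  orig:{}
  T[3,3] 'a' = {T1}  orig:{}
  T[0,1] 'bc' = {S}
  T[1,2] 'ca' = {A}
  T[2,3] 'aa' = ∅
  T[0,2] 'bca' = {S}
  T[1,3] 'caa' = ∅
  T[0,3] 'bcaa' = {S}

S ∈ T[0,3] ⇒ YES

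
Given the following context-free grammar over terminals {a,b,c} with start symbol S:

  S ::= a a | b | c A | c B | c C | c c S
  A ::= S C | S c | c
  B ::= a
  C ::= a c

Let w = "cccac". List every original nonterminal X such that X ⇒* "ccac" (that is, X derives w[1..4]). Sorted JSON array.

Convert to CNF:
  S -> T0 A | T0 B | T0 C | T0 X2 | T1 T1 | b
  A -> S C | S T0 | c
  B -> a
  C -> T1 T0
  T0 -> c
  T1 -> a
  X2 -> T0 S

CYK fill — only the sub-triangle for w[1..4]:
  T[1,1] 'c' = {A,T0}  orig:{A}
  T[2,2] 'c' = {A,T0}  orig:{A}
  T[3,3] 'a' = {B,T1}  orig:{B}
  T[4,4] 'c' = {A,T0}  orig:{A}
  T[1,2] 'cc' = {S}
  T[2,3] 'ca' = {S}
  T[3,4] 'ac' = {C}
  T[1,3] 'cca' = {X2}  orig:{}
  T[2,4] 'cac' = {A,S}
  T[1,4] 'ccac' = {A,S,X2}  orig:{A,S}

Original NTs in T[1,4] deriving "ccac": ["A", "S"]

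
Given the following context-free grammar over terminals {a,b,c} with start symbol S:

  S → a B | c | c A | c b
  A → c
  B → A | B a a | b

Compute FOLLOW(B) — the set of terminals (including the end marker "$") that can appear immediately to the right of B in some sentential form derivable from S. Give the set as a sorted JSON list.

Compute FIRST by fixpoint:
pass 1:
  A via A→c: +{c}
  B via B→A: +{c}
  B via B→b: +{b}
  S via S→a B: +{a}
  S via S→c: +{c}
  FIRST(S)={a,c}  FIRST(A)={c}  FIRST(B)={b,c}
pass 2: — fixpoint
  FIRST(S)={a,c}  FIRST(A)={c}  FIRST(B)={b,c}

FOLLOW iteration:
seed FOLLOW(S) with $
iter 1:
  B→B a a: FOLLOW(B) ⊇ FIRST(a) = {a}; new: +{a}
  S→a B: FOLLOW(B) ⊇ FOLLOW(S) ⊇ {$}; new: +{$}
  S→c A: FOLLOW(A) ⊇ FOLLOW(S) ⊇ {$}; new: +{$}
  FOLLOW(S)={$}  FOLLOW(A)={$}  FOLLOW(B)={$,a}
iter 2:
  B→A: FOLLOW(A) ⊇ FOLLOW(B) ⊇ {$,a}; new: +{a}
  FOLLOW(S)={$}  FOLLOW(A)={$,a}  FOLLOW(B)={$,a}
iter 3: done
  FOLLOW(S)={$}  FOLLOW(A)={$,a}  FOLLOW(B)={$,a}

FOLLOW(B) = ["$", "a"]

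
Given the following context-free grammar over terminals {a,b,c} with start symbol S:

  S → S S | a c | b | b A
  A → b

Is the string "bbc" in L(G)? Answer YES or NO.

CNF form of G:
  S -> S S | T0 T1 | T2 A | b
  A -> b
  T0 -> a
  T1 -> c
  T2 -> b

Fill CYK table bottom-up:
  T[0,0] 'b' = {A,S,T2}  orig:{A,S}
  T[1,1] 'b' = {A,S,T2}  orig:{A,S}
  T[2,2] 'c' = {T1}  orig:{}
  T[0,1] 'bb' = {S}
  T[1,2] 'bc' = ∅
  T[0,2] 'bbc' = ∅

S ∉ T[0,2] ⇒ NO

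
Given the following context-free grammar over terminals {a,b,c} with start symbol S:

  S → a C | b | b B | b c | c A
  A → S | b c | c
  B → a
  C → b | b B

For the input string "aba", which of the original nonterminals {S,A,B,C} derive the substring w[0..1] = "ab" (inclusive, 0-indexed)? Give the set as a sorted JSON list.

CNF form of G:
  S -> T0 C | T1 B | T1 T2 | T2 A | b
  A -> T0 C | T1 B | T1 T2 | T2 A | b | c
  B -> a
  C -> T1 B | b
  T0 -> a
  T1 -> b
  T2 -> c

CYK fill (cells [i..j] with 0 ≤ i ≤ j ≤ 1 only):
  cell(0,0) a: {B,T0}  orig:{B}
  cell(1,1) b: {A,C,S,T1}  orig:{A,C,S}
  cell(0,1) ab: {A,S}

Original NTs in T[0,1] deriving "ab": ["A", "S"]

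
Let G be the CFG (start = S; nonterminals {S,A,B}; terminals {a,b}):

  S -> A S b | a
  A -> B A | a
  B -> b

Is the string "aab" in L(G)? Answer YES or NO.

CNF form of G:
  S -> A X1 | a
  A -> B A | a
  B -> b
  T0 -> b
  X1 -> S T0

Fill CYK table bottom-up:
  [0..0]={A,S}  "a"
  [1..1]={A,S}  "a"
  [2..2]={B,T0}  "b"  orig:{B}
  [0..1]=∅  "aa"
  [1..2]={X1}  "ab"  orig:{}
  [0..2]={S}  "aab"

S ∈ T[0,2] ⇒ YES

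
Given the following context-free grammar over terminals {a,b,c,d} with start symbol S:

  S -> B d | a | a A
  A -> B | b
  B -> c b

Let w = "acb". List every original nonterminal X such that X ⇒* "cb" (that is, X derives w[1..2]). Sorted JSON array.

CNF form of G:
  S -> B T2 | T3 A | a
  A -> T0 T1 | b
  B -> T0 T1
  T0 -> c
  T1 -> b
  T2 -> d
  T3 -> a

CYK table (by increasing span), restricted to cells inside w[1..2]:
  cell(1,1) c: {T0}  orig:{}
  cell(2,2) b: {A,T1}  orig:{A}
  cell(1,2) cb: {A,B}

Original NTs in T[1,2] deriving "cb": ["A", "B"]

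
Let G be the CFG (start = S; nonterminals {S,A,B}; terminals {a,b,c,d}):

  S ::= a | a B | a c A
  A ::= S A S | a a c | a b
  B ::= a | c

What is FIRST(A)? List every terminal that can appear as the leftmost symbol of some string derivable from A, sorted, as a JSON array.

Compute FIRST by fixpoint:
[1]
  A via A→a a c: +{a}
  B via B→a: +{a}
  B via B→c: +{c}
  S via S→a: +{a}
  S: {a}  A: {a}  B: {a,c}
[2] done
  S: {a}  A: {a}  B: {a,c}

FIRST(A) = ["a"]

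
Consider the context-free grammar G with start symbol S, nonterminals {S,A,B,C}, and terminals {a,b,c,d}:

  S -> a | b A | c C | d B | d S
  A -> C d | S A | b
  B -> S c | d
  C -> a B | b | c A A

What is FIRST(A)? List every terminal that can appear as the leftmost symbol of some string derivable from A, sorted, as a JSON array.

Compute FIRST by fixpoint:
pass 1:
  A via A→b: +{b}
  B via B→d: +{d}
  C via C→a B: +{a}
  C via C→b: +{b}
  C via C→c A A: +{c}
  S via S→a: +{a}
  S via S→b A: +{b}
  S via S→c C: +{c}
  S via S→d B: +{d}
  FIRST[S]={a,b,c,d}  FIRST[A]={b}  FIRST[B]={d}  FIRST[C]={a,b,c}
pass 2:
  A via A→C d: +{a,c}
  A via A→S A: +{d}
  B via B→S c: +{a,b,c}
  FIRST[S]={a,b,c,d}  FIRST[A]={a,b,c,d}  FIRST[B]={a,b,c,d}  FIRST[C]={a,b,c}
pass 3: — fixpoint
  FIRST[S]={a,b,c,d}  FIRST[A]={a,b,c,d}  FIRST[B]={a,b,c,d}  FIRST[C]={a,b,c}

FIRST(A) = ["a", "b", "c", "d"]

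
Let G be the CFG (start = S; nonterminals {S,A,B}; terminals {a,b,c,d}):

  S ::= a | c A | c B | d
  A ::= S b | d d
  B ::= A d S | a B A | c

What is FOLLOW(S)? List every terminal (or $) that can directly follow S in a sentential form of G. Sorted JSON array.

FIRST iteration:
pass 1:
  A via A→d d: +{d}
  B via B→A d S: +{d}
  B via B→a B A: +{a}
  B via B→c: +{c}
  S via S→a: +{a}
  S via S→c A: +{c}
  S via S→d: +{d}
  FIRST[S]={a,c,d}  FIRST[A]={d}  FIRST[B]={a,c,d}
pass 2:
  A via A→S b: +{a,c}
  FIRST[S]={a,c,d}  FIRST[A]={a,c,d}  FIRST[B]={a,c,d}
pass 3: done
  FIRST[S]={a,c,d}  FIRST[A]={a,c,d}  FIRST[B]={a,c,d}

FOLLOW sets:
FOLLOW(S) := {$}
iter 1:
  A→S b: FOLLOW(S) ⊇ FIRST(b) = {b}; new: +{b}
  B→A d S: FOLLOW(A) ⊇ FIRST(d) = {d}; new: +{d}
  B→a B A: FOLLOW(B) ⊇ FIRST(A) = {a,c,d}; new: +{a,c,d}
  B→a B A: FOLLOW(A) ⊇ FOLLOW(B) ⊇ {a,c,d}; new: +{a,c}
  S→c A: FOLLOW(A) ⊇ FOLLOW(S) ⊇ {$,b}; new: +{$,b}
  S→c B: FOLLOW(B) ⊇ FOLLOW(S) ⊇ {$,b}; new: +{$,b}
  S: {$,b}  A: {$,a,b,c,d}  B: {$,a,b,c,d}
iter 2:
  B→A d S: FOLLOW(S) ⊇ FOLLOW(B) ⊇ {$,a,b,c,d}; new: +{a,c,d}
  S: {$,a,b,c,d}  A: {$,a,b,c,d}  B: {$,a,b,c,d}
iter 3: (stable)
  S: {$,a,b,c,d}  A: {$,a,b,c,d}  B: {$,a,b,c,d}

FOLLOW(S) = ["$", "a", "b", "c", "d"]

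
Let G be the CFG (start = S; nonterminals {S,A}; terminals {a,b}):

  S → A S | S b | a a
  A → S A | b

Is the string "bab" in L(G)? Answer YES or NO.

CNF form of G:
  S -> A S | S T0 | T1 T1
  A -> S A | b
  T0 -> b
  T1 -> a

CYK fill:
  [0..0]={A,T0}  "b"  orig:{A}
  [1..1]={T1}  "a"  orig:{}
  [2..2]={A,T0}  "b"  orig:{A}
  [0..1]=∅  "ba"
  [1..2]=∅  "ab"
  [0..2]=∅  "bab"

S ∉ T[0,2] ⇒ NO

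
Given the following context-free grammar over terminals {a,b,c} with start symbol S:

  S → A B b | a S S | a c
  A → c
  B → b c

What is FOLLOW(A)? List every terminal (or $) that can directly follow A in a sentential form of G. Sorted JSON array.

FIRST iteration:
iter 1:
  A via A→c: +{c}
  B via B→b c: +{b}
  S via S→A B b: +{c}
  S via S→a S S: +{a}
  FIRST[S]={a,c}  FIRST[A]={c}  FIRST[B]={b}
iter 2: — fixpoint
  FIRST[S]={a,c}  FIRST[A]={c}  FIRST[B]={b}

Compute FOLLOW by fixpoint:
seed FOLLOW(S) with $
[1]
  S→A B b: FOLLOW(A) ⊇ FIRST(B) = {b}; new: +{b}
  S→A B b: FOLLOW(B) ⊇ FIRST(b) = {b}; new: +{b}
  S→a S S: FOLLOW(S) ⊇ FIRST(S) = {a,c}; new: +{a,c}
  S: {$,a,c}  A: {b}  B: {b}
[2] (no change)
  S: {$,a,c}  A: {b}  B: {b}

FOLLOW(A) = ["b"]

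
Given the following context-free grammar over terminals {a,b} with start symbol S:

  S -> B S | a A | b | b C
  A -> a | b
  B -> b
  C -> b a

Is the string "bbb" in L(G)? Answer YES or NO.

Convert to CNF:
  S -> B S | T0 C | T1 A | b
  A -> a | b
  B -> b
  C -> T0 T1
  T0 -> b
  T1 -> a

CYK table (by increasing span):
  cell(0,0) b: {A,B,S,T0}  orig:{A,B,S}
  cell(1,1) b: {A,B,S,T0}  orig:{A,B,S}
  cell(2,2) b: {A,B,S,T0}  orig:{A,B,S}
  cell(0,1) bb: {S}
  cell(1,2) bb: {S}
  cell(0,2) bbb: {S}

S ∈ T[0,2] ⇒ YES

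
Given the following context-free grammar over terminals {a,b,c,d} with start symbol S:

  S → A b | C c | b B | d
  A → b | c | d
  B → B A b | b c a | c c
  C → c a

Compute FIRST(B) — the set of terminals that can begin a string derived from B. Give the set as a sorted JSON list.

FIRST sets, iterate to fixpoint:
pass 1:
  A via A→b: +{b}
  A via A→c: +{c}
  A via A→d: +{d}
  B via B→b c a: +{b}
  B via B→c c: +{c}
  C via C→c a: +{c}
  S via S→A b: +{b,c,d}
  S: {b,c,d}  A: {b,c,d}  B: {b,c}  C: {c}
pass 2: — fixpoint
  S: {b,c,d}  A: {b,c,d}  B: {b,c}  C: {c}

FIRST(B) = ["b", "c"]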